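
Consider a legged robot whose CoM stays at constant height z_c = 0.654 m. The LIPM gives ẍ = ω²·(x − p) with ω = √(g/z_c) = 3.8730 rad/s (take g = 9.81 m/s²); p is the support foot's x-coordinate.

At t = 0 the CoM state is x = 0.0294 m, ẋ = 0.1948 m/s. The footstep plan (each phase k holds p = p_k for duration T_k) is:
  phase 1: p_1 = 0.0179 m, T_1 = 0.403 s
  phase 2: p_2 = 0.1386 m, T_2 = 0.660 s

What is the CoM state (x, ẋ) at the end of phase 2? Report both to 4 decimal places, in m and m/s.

x = 1.2523, ẋ = 4.3520

phase 1: p=0.0179, T=0.403, ωT=1.560819, cosh=2.486342, sinh=2.276378; start (x,ẋ)=(0.029400, 0.194800) → end (x,ẋ)=(0.160988, 0.585728)
phase 2: p=0.1386, T=0.660, ωT=2.556180, cosh=6.482049, sinh=6.404448; start (x,ẋ)=(0.160988, 0.585728) → end (x,ẋ)=(1.252287, 4.352034)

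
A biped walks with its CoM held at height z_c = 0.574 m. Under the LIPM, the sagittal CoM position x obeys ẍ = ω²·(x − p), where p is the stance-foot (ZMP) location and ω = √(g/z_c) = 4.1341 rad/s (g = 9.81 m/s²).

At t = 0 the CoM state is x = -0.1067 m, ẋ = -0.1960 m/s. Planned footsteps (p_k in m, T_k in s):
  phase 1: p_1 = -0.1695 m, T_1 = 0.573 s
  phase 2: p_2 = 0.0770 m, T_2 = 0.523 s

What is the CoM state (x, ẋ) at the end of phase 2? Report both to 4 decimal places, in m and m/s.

x = -0.2931, ẋ = -1.4179

phase 1: p=-0.1695, T=0.573, ωT=2.368839, cosh=5.389286, sinh=5.295697; start (x,ẋ)=(-0.106700, -0.196000) → end (x,ẋ)=(-0.082125, 0.318577)
phase 2: p=0.0770, T=0.523, ωT=2.162134, cosh=4.402372, sinh=4.287292; start (x,ẋ)=(-0.082125, 0.318577) → end (x,ẋ)=(-0.293145, -1.417851)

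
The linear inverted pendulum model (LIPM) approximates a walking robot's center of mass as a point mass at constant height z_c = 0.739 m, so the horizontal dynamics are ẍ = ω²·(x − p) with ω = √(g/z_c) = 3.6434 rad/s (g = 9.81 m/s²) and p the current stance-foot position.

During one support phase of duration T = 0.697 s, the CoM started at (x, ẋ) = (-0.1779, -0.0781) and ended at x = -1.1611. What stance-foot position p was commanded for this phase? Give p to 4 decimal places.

ωT = 3.6434·0.697 = 2.539450; cosh(ωT) = 6.375803, sinh(ωT) = 6.296893
x(T) = p + (x₀−p)·cosh(ωT) + (ẋ₀/ω)·sinh(ωT) ⇒ p·(1 − cosh) = x(T) − x₀·cosh − (ẋ₀/ω)·sinh
numerator   = -1.1611 − (-0.1779)·6.375803 − (-0.0781/3.6434)·6.296893 = 0.108136
denominator = 1 − 6.375803 = -5.375803
p = 0.108136 / -5.375803 = -0.0201

p = -0.0201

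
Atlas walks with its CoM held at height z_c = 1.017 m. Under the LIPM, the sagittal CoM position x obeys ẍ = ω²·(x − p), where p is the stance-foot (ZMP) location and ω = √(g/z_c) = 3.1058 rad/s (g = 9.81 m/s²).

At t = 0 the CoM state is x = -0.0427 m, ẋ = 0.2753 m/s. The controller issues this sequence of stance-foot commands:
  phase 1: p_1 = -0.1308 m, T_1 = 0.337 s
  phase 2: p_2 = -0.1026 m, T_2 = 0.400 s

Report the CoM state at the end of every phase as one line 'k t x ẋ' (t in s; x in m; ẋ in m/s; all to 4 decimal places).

1 0.3370 0.1208 0.7820
2 0.7370 0.7162 2.5686

phase 1: p=-0.1308, T=0.337, ωT=1.046655, cosh=1.599609, sinh=1.248498; start (x,ẋ)=(-0.042700, 0.275300) → end (x,ẋ)=(0.120793, 0.781988)
phase 2: p=-0.1026, T=0.400, ωT=1.242320, cosh=1.876177, sinh=1.587463; start (x,ẋ)=(0.120793, 0.781988) → end (x,ẋ)=(0.716221, 2.568552)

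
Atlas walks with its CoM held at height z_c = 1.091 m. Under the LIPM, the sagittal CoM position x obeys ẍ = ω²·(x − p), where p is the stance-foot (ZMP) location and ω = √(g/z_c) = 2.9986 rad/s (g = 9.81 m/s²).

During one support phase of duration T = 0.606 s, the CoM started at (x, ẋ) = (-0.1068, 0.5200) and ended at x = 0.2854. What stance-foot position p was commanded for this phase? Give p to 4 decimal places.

p = -0.0478

ωT = 2.9986·0.606 = 1.817152; cosh(ωT) = 3.158396, sinh(ωT) = 2.995908
x(T) = p + (x₀−p)·cosh(ωT) + (ẋ₀/ω)·sinh(ωT) ⇒ p·(1 − cosh) = x(T) − x₀·cosh − (ẋ₀/ω)·sinh
numerator   = 0.2854 − (-0.1068)·3.158396 − (0.5200/2.9986)·2.995908 = 0.103184
denominator = 1 − 3.158396 = -2.158396
p = 0.103184 / -2.158396 = -0.0478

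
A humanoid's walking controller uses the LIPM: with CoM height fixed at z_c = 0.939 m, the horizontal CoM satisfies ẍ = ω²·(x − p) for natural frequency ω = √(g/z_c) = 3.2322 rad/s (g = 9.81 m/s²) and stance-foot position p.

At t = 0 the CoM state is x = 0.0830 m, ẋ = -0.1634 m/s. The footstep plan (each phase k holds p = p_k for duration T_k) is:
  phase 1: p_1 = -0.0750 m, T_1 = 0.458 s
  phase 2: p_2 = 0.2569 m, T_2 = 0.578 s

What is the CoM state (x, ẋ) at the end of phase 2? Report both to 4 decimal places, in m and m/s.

x = 0.6892, ẋ = 1.5392

phase 1: p=-0.0750, T=0.458, ωT=1.480348, cosh=2.311016, sinh=2.083457; start (x,ẋ)=(0.083000, -0.163400) → end (x,ẋ)=(0.184814, 0.686376)
phase 2: p=0.2569, T=0.578, ωT=1.868212, cosh=3.315551, sinh=3.161152; start (x,ẋ)=(0.184814, 0.686376) → end (x,ẋ)=(0.689183, 1.539175)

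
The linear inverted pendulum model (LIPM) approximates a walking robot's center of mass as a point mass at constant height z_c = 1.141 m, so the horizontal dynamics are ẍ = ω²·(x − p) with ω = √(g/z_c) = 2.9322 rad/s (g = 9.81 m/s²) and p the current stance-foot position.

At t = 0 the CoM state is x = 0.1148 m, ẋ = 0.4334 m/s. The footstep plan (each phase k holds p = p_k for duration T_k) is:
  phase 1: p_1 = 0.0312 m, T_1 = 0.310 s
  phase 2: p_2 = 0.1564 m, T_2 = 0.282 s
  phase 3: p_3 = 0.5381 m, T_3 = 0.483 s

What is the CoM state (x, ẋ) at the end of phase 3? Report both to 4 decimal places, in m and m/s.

phase 1: p=0.0312, T=0.310, ωT=0.908982, cosh=1.442364, sinh=1.039430; start (x,ẋ)=(0.114800, 0.433400) → end (x,ẋ)=(0.305417, 0.879918)
phase 2: p=0.1564, T=0.282, ωT=0.826880, cosh=1.361794, sinh=0.924382; start (x,ẋ)=(0.305417, 0.879918) → end (x,ẋ)=(0.636726, 1.602173)
phase 3: p=0.5381, T=0.483, ωT=1.416253, cosh=2.182134, sinh=1.939512; start (x,ẋ)=(0.636726, 1.602173) → end (x,ẋ)=(1.813078, 4.057048)

x = 1.8131, ẋ = 4.0570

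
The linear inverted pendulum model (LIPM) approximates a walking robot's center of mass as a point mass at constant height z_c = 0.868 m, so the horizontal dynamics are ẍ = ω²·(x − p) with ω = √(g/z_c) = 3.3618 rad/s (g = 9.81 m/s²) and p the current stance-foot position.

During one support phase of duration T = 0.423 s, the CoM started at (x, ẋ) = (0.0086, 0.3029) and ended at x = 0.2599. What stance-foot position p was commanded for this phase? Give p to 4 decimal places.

ωT = 3.3618·0.423 = 1.422041; cosh(ωT) = 2.193398, sinh(ωT) = 1.952177
x(T) = p + (x₀−p)·cosh(ωT) + (ẋ₀/ω)·sinh(ωT) ⇒ p·(1 − cosh) = x(T) − x₀·cosh − (ẋ₀/ω)·sinh
numerator   = 0.2599 − (0.0086)·2.193398 − (0.3029/3.3618)·1.952177 = 0.065145
denominator = 1 − 2.193398 = -1.193398
p = 0.065145 / -1.193398 = -0.0546

p = -0.0546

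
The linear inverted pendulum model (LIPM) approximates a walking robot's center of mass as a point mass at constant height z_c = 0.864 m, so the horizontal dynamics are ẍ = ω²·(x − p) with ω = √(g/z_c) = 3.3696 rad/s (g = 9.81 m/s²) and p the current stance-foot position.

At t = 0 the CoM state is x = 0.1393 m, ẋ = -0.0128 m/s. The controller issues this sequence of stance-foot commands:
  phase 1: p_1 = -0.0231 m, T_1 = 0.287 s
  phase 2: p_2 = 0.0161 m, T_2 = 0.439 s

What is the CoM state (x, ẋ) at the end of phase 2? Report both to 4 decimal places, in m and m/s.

phase 1: p=-0.0231, T=0.287, ωT=0.967075, cosh=1.505217, sinh=1.125023; start (x,ẋ)=(0.139300, -0.012800) → end (x,ẋ)=(0.217074, 0.596372)
phase 2: p=0.0161, T=0.439, ωT=1.479254, cosh=2.308739, sinh=2.080932; start (x,ẋ)=(0.217074, 0.596372) → end (x,ẋ)=(0.848392, 2.786076)

x = 0.8484, ẋ = 2.7861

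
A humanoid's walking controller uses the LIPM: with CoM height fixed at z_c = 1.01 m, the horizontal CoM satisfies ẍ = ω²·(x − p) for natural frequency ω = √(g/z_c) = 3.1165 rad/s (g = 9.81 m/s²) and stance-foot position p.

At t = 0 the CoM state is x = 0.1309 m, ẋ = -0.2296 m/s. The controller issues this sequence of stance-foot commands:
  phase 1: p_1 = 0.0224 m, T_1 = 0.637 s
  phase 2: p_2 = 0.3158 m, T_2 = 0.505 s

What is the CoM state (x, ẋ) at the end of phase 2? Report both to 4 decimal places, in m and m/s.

phase 1: p=0.0224, T=0.637, ωT=1.985210, cosh=3.708966, sinh=3.571614; start (x,ẋ)=(0.130900, -0.229600) → end (x,ẋ)=(0.161693, 0.356128)
phase 2: p=0.3158, T=0.505, ωT=1.573832, cosh=2.516177, sinh=2.308928; start (x,ẋ)=(0.161693, 0.356128) → end (x,ẋ)=(0.191886, -0.212835)

x = 0.1919, ẋ = -0.2128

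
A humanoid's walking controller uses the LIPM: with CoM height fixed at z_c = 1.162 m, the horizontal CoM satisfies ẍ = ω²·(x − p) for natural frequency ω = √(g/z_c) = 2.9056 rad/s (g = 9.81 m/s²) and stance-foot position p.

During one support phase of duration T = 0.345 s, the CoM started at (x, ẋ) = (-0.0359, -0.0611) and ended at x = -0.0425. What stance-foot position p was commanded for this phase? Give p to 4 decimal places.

ωT = 2.9056·0.345 = 1.002432; cosh(ωT) = 1.545943, sinh(ωT) = 1.178957
x(T) = p + (x₀−p)·cosh(ωT) + (ẋ₀/ω)·sinh(ωT) ⇒ p·(1 − cosh) = x(T) − x₀·cosh − (ẋ₀/ω)·sinh
numerator   = -0.0425 − (-0.0359)·1.545943 − (-0.0611/2.9056)·1.178957 = 0.037791
denominator = 1 − 1.545943 = -0.545943
p = 0.037791 / -0.545943 = -0.0692

p = -0.0692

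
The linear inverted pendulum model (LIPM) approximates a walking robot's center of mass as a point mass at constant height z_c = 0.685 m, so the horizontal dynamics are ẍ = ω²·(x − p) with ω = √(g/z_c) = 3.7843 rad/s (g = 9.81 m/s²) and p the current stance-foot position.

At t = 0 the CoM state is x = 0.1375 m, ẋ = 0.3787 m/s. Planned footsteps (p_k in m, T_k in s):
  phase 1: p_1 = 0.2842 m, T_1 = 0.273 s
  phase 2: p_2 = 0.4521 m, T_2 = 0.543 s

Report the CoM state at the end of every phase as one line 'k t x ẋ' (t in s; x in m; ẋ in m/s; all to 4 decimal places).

phase 1: p=0.2842, T=0.273, ωT=1.033114, cosh=1.582849, sinh=1.226952; start (x,ẋ)=(0.137500, 0.378700) → end (x,ẋ)=(0.174779, -0.081726)
phase 2: p=0.4521, T=0.543, ωT=2.054875, cosh=3.966985, sinh=3.838876; start (x,ẋ)=(0.174779, -0.081726) → end (x,ẋ)=(-0.730934, -4.352978)

1 0.2730 0.1748 -0.0817
2 0.8160 -0.7309 -4.3530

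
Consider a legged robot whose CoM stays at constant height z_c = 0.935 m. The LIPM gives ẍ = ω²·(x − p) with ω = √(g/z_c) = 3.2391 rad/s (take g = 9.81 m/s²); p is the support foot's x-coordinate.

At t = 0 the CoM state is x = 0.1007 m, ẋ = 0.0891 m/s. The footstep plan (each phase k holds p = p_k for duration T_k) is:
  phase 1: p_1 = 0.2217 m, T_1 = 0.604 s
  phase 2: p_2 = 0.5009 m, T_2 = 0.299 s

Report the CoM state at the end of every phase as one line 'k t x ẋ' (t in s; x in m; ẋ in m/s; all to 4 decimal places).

1 0.6040 -0.1195 -1.0371
2 0.9030 -0.7948 -3.8277

phase 1: p=0.2217, T=0.604, ωT=1.956416, cosh=3.607648, sinh=3.466284; start (x,ẋ)=(0.100700, 0.089100) → end (x,ẋ)=(-0.119476, -1.037103)
phase 2: p=0.5009, T=0.299, ωT=0.968491, cosh=1.506811, sinh=1.127155; start (x,ẋ)=(-0.119476, -1.037103) → end (x,ẋ)=(-0.794785, -3.827692)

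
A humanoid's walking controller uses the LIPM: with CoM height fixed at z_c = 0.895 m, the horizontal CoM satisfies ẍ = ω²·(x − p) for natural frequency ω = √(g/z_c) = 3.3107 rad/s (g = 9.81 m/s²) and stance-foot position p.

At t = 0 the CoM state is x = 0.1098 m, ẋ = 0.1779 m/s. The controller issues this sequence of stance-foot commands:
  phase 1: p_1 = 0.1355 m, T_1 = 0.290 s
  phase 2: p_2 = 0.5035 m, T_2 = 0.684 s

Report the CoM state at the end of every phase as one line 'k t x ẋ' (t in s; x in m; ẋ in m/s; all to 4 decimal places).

1 0.2900 0.1569 0.1716
2 0.9740 -0.9360 -4.6288

phase 1: p=0.1355, T=0.290, ωT=0.960103, cosh=1.497409, sinh=1.114556; start (x,ẋ)=(0.109800, 0.177900) → end (x,ẋ)=(0.156907, 0.171557)
phase 2: p=0.5035, T=0.684, ωT=2.264519, cosh=4.865186, sinh=4.761306; start (x,ẋ)=(0.156907, 0.171557) → end (x,ẋ)=(-0.936013, -4.628775)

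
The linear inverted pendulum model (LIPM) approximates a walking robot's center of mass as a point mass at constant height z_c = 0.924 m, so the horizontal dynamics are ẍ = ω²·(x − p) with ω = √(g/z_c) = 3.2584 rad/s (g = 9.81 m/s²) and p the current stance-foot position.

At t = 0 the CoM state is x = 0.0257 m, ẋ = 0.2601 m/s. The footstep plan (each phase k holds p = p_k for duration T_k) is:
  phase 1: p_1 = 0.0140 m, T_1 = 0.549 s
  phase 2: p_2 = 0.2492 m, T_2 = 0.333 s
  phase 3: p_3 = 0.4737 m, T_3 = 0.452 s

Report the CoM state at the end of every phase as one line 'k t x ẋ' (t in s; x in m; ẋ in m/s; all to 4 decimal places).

1 0.5490 0.2821 0.9106
2 0.8820 0.6698 1.6419
3 1.3340 1.9648 5.0885

phase 1: p=0.0140, T=0.549, ωT=1.788862, cosh=3.074894, sinh=2.907744; start (x,ẋ)=(0.025700, 0.260100) → end (x,ẋ)=(0.282085, 0.910633)
phase 2: p=0.2492, T=0.333, ωT=1.085047, cosh=1.648733, sinh=1.310847; start (x,ẋ)=(0.282085, 0.910633) → end (x,ẋ)=(0.669765, 1.641852)
phase 3: p=0.4737, T=0.452, ωT=1.472797, cosh=2.295350, sinh=2.066066; start (x,ẋ)=(0.669765, 1.641852) → end (x,ẋ)=(1.964792, 5.088544)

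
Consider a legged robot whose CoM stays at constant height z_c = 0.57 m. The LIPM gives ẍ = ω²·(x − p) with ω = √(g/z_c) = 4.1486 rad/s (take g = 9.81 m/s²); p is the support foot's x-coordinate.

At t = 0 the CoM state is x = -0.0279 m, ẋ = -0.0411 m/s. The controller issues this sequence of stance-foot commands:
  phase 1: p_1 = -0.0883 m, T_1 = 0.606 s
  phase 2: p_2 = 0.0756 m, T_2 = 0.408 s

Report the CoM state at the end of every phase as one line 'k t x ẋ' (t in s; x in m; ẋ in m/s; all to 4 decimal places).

phase 1: p=-0.0883, T=0.606, ωT=2.514052, cosh=6.217913, sinh=6.136973; start (x,ẋ)=(-0.027900, -0.041100) → end (x,ẋ)=(0.226463, 1.282219)
phase 2: p=0.0756, T=0.408, ωT=1.692629, cosh=2.808891, sinh=2.624856; start (x,ẋ)=(0.226463, 1.282219) → end (x,ẋ)=(1.310629, 5.244433)

1 0.6060 0.2265 1.2822
2 1.0140 1.3106 5.2444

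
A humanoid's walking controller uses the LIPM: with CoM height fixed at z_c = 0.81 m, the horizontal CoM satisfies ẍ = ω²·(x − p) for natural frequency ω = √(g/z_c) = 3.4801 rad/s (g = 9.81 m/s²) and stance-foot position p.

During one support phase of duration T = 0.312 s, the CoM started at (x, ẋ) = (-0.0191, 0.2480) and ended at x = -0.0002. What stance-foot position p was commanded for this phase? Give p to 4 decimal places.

p = 0.0957

ωT = 3.4801·0.312 = 1.085791; cosh(ωT) = 1.649708, sinh(ωT) = 1.312074
x(T) = p + (x₀−p)·cosh(ωT) + (ẋ₀/ω)·sinh(ωT) ⇒ p·(1 − cosh) = x(T) − x₀·cosh − (ẋ₀/ω)·sinh
numerator   = -0.0002 − (-0.0191)·1.649708 − (0.2480/3.4801)·1.312074 = -0.062192
denominator = 1 − 1.649708 = -0.649708
p = -0.062192 / -0.649708 = 0.0957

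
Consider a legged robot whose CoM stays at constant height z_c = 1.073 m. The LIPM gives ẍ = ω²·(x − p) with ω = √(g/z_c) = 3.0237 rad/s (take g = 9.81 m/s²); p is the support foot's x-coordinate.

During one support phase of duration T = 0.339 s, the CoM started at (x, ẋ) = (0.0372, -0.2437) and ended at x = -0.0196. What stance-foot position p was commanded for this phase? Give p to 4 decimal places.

p = -0.0345

ωT = 3.0237·0.339 = 1.025034; cosh(ωT) = 1.572988, sinh(ωT) = 1.214203
x(T) = p + (x₀−p)·cosh(ωT) + (ẋ₀/ω)·sinh(ωT) ⇒ p·(1 − cosh) = x(T) − x₀·cosh − (ẋ₀/ω)·sinh
numerator   = -0.0196 − (0.0372)·1.572988 − (-0.2437/3.0237)·1.214203 = 0.019746
denominator = 1 − 1.572988 = -0.572988
p = 0.019746 / -0.572988 = -0.0345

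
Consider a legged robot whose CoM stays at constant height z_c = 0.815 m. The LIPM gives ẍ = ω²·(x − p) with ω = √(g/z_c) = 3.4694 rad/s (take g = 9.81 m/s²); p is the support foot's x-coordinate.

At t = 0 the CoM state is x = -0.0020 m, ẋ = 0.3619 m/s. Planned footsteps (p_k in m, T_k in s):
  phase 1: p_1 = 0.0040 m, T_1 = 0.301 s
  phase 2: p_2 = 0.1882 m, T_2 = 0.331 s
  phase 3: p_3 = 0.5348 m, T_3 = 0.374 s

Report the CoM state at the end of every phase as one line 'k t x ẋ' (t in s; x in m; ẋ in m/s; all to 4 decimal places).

1 0.3010 0.1243 0.5519
2 0.6320 0.3028 0.6431
3 1.0060 0.3925 -0.0982

phase 1: p=0.0040, T=0.301, ωT=1.044289, cosh=1.596660, sinh=1.244718; start (x,ẋ)=(-0.002000, 0.361900) → end (x,ẋ)=(0.124259, 0.551921)
phase 2: p=0.1882, T=0.331, ωT=1.148371, cosh=1.735103, sinh=1.417950; start (x,ẋ)=(0.124259, 0.551921) → end (x,ẋ)=(0.302827, 0.643086)
phase 3: p=0.5348, T=0.374, ωT=1.297556, cosh=1.966769, sinh=1.693570; start (x,ẋ)=(0.302827, 0.643086) → end (x,ẋ)=(0.392482, -0.098195)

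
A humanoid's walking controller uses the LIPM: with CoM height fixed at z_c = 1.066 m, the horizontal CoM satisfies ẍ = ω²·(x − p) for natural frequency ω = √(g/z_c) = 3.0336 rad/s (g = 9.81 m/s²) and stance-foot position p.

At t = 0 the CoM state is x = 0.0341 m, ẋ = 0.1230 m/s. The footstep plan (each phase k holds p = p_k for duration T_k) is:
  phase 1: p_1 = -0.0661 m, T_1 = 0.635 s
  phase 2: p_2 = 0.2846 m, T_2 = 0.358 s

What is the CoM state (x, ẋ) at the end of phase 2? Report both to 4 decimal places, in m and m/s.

phase 1: p=-0.0661, T=0.635, ωT=1.926336, cosh=3.504997, sinh=3.359316; start (x,ẋ)=(0.034100, 0.123000) → end (x,ẋ)=(0.421307, 1.452235)
phase 2: p=0.2846, T=0.358, ωT=1.086029, cosh=1.650020, sinh=1.312466; start (x,ẋ)=(0.421307, 1.452235) → end (x,ẋ)=(1.138469, 2.940516)

x = 1.1385, ẋ = 2.9405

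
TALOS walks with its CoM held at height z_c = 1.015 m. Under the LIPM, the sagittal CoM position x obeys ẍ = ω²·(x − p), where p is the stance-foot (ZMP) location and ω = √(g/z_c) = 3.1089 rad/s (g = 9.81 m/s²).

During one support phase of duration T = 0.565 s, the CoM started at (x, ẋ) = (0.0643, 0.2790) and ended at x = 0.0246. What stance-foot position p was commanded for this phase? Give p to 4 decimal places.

p = 0.2115

ωT = 3.1089·0.565 = 1.756528; cosh(ωT) = 2.982469, sinh(ωT) = 2.809826
x(T) = p + (x₀−p)·cosh(ωT) + (ẋ₀/ω)·sinh(ωT) ⇒ p·(1 − cosh) = x(T) − x₀·cosh − (ẋ₀/ω)·sinh
numerator   = 0.0246 − (0.0643)·2.982469 − (0.2790/3.1089)·2.809826 = -0.419333
denominator = 1 − 2.982469 = -1.982469
p = -0.419333 / -1.982469 = 0.2115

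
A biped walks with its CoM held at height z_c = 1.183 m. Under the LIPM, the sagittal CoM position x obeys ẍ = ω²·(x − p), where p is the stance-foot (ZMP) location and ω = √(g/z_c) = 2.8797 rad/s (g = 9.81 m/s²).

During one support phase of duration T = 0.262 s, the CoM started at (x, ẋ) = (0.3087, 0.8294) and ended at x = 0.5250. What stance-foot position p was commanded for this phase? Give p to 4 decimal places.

p = 0.3831

ωT = 2.8797·0.262 = 0.754481; cosh(ωT) = 1.298381, sinh(ωT) = 0.828127
x(T) = p + (x₀−p)·cosh(ωT) + (ẋ₀/ω)·sinh(ωT) ⇒ p·(1 − cosh) = x(T) − x₀·cosh − (ẋ₀/ω)·sinh
numerator   = 0.5250 − (0.3087)·1.298381 − (0.8294/2.8797)·0.828127 = -0.114324
denominator = 1 − 1.298381 = -0.298381
p = -0.114324 / -0.298381 = 0.3831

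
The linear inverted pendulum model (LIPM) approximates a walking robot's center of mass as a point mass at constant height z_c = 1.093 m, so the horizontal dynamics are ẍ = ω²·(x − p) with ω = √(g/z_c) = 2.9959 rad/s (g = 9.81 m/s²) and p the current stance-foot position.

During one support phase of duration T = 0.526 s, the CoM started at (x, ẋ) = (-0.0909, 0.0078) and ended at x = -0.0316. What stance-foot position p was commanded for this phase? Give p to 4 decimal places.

ωT = 2.9959·0.526 = 1.575843; cosh(ωT) = 2.520825, sinh(ωT) = 2.313992
x(T) = p + (x₀−p)·cosh(ωT) + (ẋ₀/ω)·sinh(ωT) ⇒ p·(1 − cosh) = x(T) − x₀·cosh − (ẋ₀/ω)·sinh
numerator   = -0.0316 − (-0.0909)·2.520825 − (0.0078/2.9959)·2.313992 = 0.191518
denominator = 1 − 2.520825 = -1.520825
p = 0.191518 / -1.520825 = -0.1259

p = -0.1259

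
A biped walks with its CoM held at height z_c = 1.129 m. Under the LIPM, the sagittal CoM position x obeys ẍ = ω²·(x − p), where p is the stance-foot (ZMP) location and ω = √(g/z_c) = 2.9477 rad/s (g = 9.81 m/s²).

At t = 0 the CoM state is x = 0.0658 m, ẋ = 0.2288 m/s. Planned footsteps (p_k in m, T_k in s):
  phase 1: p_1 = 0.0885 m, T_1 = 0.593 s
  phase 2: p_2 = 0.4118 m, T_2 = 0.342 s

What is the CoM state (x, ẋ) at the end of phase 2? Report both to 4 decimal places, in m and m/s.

phase 1: p=0.0885, T=0.593, ωT=1.747986, cosh=2.958575, sinh=2.784450; start (x,ẋ)=(0.065800, 0.228800) → end (x,ẋ)=(0.237469, 0.490607)
phase 2: p=0.4118, T=0.342, ωT=1.008113, cosh=1.552666, sinh=1.187760; start (x,ẋ)=(0.237469, 0.490607) → end (x,ẋ)=(0.338809, 0.151388)

x = 0.3388, ẋ = 0.1514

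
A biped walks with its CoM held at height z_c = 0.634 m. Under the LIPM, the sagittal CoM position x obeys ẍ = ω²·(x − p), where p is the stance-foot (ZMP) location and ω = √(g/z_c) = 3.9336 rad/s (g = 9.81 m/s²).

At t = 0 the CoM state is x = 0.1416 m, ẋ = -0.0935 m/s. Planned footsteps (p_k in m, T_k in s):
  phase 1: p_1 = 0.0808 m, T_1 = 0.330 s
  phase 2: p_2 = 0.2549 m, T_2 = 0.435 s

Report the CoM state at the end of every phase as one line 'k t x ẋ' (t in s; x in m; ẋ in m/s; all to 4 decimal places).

1 0.3300 0.1602 0.2213
2 0.7650 0.1348 -0.3653

phase 1: p=0.0808, T=0.330, ωT=1.298088, cosh=1.967671, sinh=1.694617; start (x,ẋ)=(0.141600, -0.093500) → end (x,ẋ)=(0.160154, 0.221312)
phase 2: p=0.2549, T=0.435, ωT=1.711116, cosh=2.857900, sinh=2.677236; start (x,ẋ)=(0.160154, 0.221312) → end (x,ẋ)=(0.134752, -0.365298)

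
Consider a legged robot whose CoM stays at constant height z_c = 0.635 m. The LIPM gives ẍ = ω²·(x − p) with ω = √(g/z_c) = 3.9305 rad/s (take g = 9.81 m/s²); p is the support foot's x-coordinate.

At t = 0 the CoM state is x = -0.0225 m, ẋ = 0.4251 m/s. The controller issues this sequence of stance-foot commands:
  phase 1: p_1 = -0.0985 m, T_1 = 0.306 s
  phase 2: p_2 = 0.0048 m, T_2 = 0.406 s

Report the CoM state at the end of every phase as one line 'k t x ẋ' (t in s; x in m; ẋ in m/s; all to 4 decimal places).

1 0.3060 0.2032 1.2238
2 0.7120 1.2505 4.9864

phase 1: p=-0.0985, T=0.306, ωT=1.202733, cosh=1.814788, sinh=1.514416; start (x,ẋ)=(-0.022500, 0.425100) → end (x,ẋ)=(0.203214, 1.223849)
phase 2: p=0.0048, T=0.406, ωT=1.595783, cosh=2.567470, sinh=2.364720; start (x,ẋ)=(0.203214, 1.223849) → end (x,ẋ)=(1.250531, 4.986363)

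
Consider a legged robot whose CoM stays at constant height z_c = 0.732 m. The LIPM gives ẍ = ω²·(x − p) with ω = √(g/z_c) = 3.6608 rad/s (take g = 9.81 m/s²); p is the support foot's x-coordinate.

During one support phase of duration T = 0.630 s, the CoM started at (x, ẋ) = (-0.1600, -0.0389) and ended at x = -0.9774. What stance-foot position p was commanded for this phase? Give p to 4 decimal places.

ωT = 3.6608·0.630 = 2.306304; cosh(ωT) = 5.068444, sinh(ωT) = 4.968815
x(T) = p + (x₀−p)·cosh(ωT) + (ẋ₀/ω)·sinh(ωT) ⇒ p·(1 − cosh) = x(T) − x₀·cosh − (ẋ₀/ω)·sinh
numerator   = -0.9774 − (-0.1600)·5.068444 − (-0.0389/3.6608)·4.968815 = -0.113650
denominator = 1 − 5.068444 = -4.068444
p = -0.113650 / -4.068444 = 0.0279

p = 0.0279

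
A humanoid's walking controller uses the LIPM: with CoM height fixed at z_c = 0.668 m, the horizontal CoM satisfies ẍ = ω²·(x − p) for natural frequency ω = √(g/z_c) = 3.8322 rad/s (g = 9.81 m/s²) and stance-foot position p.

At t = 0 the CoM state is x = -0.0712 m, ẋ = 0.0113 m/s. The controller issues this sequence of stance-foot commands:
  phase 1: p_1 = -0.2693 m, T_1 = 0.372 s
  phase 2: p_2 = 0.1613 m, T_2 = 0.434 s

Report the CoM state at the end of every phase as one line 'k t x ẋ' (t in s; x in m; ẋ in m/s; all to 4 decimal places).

1 0.3720 0.1724 1.5128
2 0.8060 1.1955 4.2419

phase 1: p=-0.2693, T=0.372, ωT=1.425578, cosh=2.200316, sinh=1.959947; start (x,ẋ)=(-0.071200, 0.011300) → end (x,ẋ)=(0.172362, 1.512775)
phase 2: p=0.1613, T=0.434, ωT=1.663175, cosh=2.732785, sinh=2.543249; start (x,ẋ)=(0.172362, 1.512775) → end (x,ẋ)=(1.195487, 4.241901)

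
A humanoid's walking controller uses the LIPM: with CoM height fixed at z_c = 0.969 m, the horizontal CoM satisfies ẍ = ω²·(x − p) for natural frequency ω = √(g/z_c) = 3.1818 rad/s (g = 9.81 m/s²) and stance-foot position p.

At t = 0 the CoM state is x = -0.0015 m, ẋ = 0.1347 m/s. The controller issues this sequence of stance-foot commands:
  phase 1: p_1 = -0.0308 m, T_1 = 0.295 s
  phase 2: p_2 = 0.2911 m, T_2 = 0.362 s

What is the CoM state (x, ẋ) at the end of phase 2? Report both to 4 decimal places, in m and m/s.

phase 1: p=-0.0308, T=0.295, ωT=0.938631, cosh=1.473821, sinh=1.082658; start (x,ẋ)=(-0.001500, 0.134700) → end (x,ẋ)=(0.058217, 0.299456)
phase 2: p=0.2911, T=0.362, ωT=1.151812, cosh=1.739992, sinh=1.423928; start (x,ẋ)=(0.058217, 0.299456) → end (x,ẋ)=(0.019899, -0.534062)

x = 0.0199, ẋ = -0.5341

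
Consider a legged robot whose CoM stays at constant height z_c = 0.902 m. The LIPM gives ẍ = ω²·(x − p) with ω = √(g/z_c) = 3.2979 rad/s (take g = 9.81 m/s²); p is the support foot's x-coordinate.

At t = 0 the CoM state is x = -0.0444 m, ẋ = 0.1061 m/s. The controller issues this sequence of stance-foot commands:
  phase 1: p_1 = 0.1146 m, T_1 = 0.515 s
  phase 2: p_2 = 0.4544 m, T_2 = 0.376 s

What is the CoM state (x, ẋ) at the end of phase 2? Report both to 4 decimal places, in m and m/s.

phase 1: p=0.1146, T=0.515, ωT=1.698419, cosh=2.824135, sinh=2.641162; start (x,ẋ)=(-0.044400, 0.106100) → end (x,ẋ)=(-0.249466, -1.085295)
phase 2: p=0.4544, T=0.376, ωT=1.240010, cosh=1.872515, sinh=1.583134; start (x,ẋ)=(-0.249466, -1.085295) → end (x,ẋ)=(-1.384588, -5.707129)

x = -1.3846, ẋ = -5.7071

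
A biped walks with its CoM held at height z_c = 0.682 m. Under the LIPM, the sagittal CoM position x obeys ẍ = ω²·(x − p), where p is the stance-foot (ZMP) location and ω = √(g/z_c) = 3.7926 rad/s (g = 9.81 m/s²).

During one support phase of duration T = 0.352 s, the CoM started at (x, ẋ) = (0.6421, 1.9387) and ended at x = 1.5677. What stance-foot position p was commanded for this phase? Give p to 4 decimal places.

ωT = 3.7926·0.352 = 1.334995; cosh(ωT) = 2.031569, sinh(ωT) = 1.768409
x(T) = p + (x₀−p)·cosh(ωT) + (ẋ₀/ω)·sinh(ωT) ⇒ p·(1 − cosh) = x(T) − x₀·cosh − (ẋ₀/ω)·sinh
numerator   = 1.5677 − (0.6421)·2.031569 − (1.9387/3.7926)·1.768409 = -0.640745
denominator = 1 − 2.031569 = -1.031569
p = -0.640745 / -1.031569 = 0.6211

p = 0.6211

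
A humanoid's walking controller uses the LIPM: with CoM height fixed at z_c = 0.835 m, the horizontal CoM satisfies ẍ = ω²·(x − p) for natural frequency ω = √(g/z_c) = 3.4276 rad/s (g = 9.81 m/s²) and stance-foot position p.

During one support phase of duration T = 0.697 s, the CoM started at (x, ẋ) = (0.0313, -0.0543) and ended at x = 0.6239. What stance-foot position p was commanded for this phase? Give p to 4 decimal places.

p = -0.1195

ωT = 3.4276·0.697 = 2.389037; cosh(ωT) = 5.497355, sinh(ωT) = 5.405637
x(T) = p + (x₀−p)·cosh(ωT) + (ẋ₀/ω)·sinh(ωT) ⇒ p·(1 − cosh) = x(T) − x₀·cosh − (ẋ₀/ω)·sinh
numerator   = 0.6239 − (0.0313)·5.497355 − (-0.0543/3.4276)·5.405637 = 0.537469
denominator = 1 − 5.497355 = -4.497355
p = 0.537469 / -4.497355 = -0.1195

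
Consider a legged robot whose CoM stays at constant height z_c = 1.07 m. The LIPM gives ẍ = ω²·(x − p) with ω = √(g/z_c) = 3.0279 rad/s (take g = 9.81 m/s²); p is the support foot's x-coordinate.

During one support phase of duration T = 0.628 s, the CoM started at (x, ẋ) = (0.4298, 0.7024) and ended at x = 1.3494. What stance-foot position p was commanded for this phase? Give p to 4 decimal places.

ωT = 3.0279·0.628 = 1.901521; cosh(ωT) = 3.422707, sinh(ωT) = 3.273366
x(T) = p + (x₀−p)·cosh(ωT) + (ẋ₀/ω)·sinh(ωT) ⇒ p·(1 − cosh) = x(T) − x₀·cosh − (ẋ₀/ω)·sinh
numerator   = 1.3494 − (0.4298)·3.422707 − (0.7024/3.0279)·3.273366 = -0.881022
denominator = 1 − 3.422707 = -2.422707
p = -0.881022 / -2.422707 = 0.3637

p = 0.3637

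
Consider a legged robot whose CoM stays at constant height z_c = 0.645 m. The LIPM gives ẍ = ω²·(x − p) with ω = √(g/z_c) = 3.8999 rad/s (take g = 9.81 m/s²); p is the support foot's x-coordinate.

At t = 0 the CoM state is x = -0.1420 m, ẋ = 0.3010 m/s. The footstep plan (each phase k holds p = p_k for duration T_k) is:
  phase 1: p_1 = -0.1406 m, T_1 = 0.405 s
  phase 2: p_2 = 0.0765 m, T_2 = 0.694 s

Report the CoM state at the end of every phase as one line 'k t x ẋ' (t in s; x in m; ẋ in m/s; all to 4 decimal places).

1 0.4050 0.0352 0.7486
2 1.0990 1.1966 4.4291

phase 1: p=-0.1406, T=0.405, ωT=1.579460, cosh=2.529209, sinh=2.323123; start (x,ẋ)=(-0.142000, 0.301000) → end (x,ẋ)=(0.035161, 0.748608)
phase 2: p=0.0765, T=0.694, ωT=2.706531, cosh=7.521996, sinh=7.455228; start (x,ẋ)=(0.035161, 0.748608) → end (x,ẋ)=(1.196623, 4.429115)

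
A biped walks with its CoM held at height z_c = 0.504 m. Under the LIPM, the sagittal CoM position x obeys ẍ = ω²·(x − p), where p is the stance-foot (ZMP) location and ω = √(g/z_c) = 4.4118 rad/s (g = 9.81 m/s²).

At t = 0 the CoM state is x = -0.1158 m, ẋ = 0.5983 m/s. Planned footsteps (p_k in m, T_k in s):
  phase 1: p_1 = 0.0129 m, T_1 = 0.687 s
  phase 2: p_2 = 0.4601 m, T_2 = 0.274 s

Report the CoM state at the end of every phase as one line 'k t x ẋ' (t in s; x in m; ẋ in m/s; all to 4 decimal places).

phase 1: p=0.0129, T=0.687, ωT=3.030907, cosh=10.382139, sinh=10.333867; start (x,ẋ)=(-0.115800, 0.598300) → end (x,ẋ)=(0.078131, 0.344078)
phase 2: p=0.4601, T=0.274, ωT=1.208833, cosh=1.824060, sinh=1.525514; start (x,ẋ)=(0.078131, 0.344078) → end (x,ẋ)=(-0.117658, -1.943131)

1 0.6870 0.0781 0.3441
2 0.9610 -0.1177 -1.9431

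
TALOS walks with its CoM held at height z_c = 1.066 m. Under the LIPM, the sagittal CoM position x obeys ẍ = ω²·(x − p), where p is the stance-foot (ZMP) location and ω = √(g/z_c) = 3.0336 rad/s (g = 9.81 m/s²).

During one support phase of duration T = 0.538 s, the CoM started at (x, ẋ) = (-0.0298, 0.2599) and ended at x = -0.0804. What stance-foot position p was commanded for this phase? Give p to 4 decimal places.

p = 0.1281

ωT = 3.0336·0.538 = 1.632077; cosh(ωT) = 2.655004, sinh(ωT) = 2.459481
x(T) = p + (x₀−p)·cosh(ωT) + (ẋ₀/ω)·sinh(ωT) ⇒ p·(1 − cosh) = x(T) − x₀·cosh − (ẋ₀/ω)·sinh
numerator   = -0.0804 − (-0.0298)·2.655004 − (0.2599/3.0336)·2.459481 = -0.211994
denominator = 1 − 2.655004 = -1.655004
p = -0.211994 / -1.655004 = 0.1281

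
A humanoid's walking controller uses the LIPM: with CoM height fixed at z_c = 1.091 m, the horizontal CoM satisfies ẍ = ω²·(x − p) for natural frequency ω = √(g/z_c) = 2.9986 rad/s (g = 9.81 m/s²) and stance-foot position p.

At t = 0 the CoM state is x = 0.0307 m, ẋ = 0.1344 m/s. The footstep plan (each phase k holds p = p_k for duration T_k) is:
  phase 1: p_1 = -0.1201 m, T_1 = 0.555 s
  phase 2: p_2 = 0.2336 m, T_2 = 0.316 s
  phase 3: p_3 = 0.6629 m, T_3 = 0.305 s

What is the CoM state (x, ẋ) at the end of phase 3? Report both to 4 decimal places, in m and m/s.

phase 1: p=-0.1201, T=0.555, ωT=1.664223, cosh=2.735453, sinh=2.546115; start (x,ẋ)=(0.030700, 0.134400) → end (x,ẋ)=(0.406525, 1.518970)
phase 2: p=0.2336, T=0.316, ωT=0.947558, cosh=1.483544, sinh=1.095858; start (x,ẋ)=(0.406525, 1.518970) → end (x,ẋ)=(1.045260, 2.821699)
phase 3: p=0.6629, T=0.305, ωT=0.914573, cosh=1.448199, sinh=1.047511; start (x,ẋ)=(1.045260, 2.821699) → end (x,ẋ)=(2.202346, 5.287398)

x = 2.2023, ẋ = 5.2874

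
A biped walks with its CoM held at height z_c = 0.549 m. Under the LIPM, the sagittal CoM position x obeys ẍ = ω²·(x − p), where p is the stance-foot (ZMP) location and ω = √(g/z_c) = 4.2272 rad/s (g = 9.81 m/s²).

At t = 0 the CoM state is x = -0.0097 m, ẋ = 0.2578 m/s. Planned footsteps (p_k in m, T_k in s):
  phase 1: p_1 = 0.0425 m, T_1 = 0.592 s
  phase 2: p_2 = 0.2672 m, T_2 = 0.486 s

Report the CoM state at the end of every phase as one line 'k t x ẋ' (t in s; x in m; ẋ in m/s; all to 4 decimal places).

phase 1: p=0.0425, T=0.592, ωT=2.502502, cosh=6.147449, sinh=6.065569; start (x,ẋ)=(-0.009700, 0.257800) → end (x,ẋ)=(0.091518, 0.246385)
phase 2: p=0.2672, T=0.486, ωT=2.054419, cosh=3.965236, sinh=3.837069; start (x,ẋ)=(0.091518, 0.246385) → end (x,ẋ)=(-0.205775, -1.872599)

1 0.5920 0.0915 0.2464
2 1.0780 -0.2058 -1.8726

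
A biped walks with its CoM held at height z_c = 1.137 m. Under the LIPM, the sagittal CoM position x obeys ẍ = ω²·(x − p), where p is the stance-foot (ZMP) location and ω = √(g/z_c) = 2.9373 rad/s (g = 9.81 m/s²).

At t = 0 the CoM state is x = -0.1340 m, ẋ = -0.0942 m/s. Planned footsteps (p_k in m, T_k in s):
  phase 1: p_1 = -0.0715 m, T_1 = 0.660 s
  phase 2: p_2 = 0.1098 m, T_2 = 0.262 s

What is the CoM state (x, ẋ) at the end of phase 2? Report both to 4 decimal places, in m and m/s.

x = -0.8383, ẋ = -2.5322

phase 1: p=-0.0715, T=0.660, ωT=1.938618, cosh=3.546522, sinh=3.402619; start (x,ẋ)=(-0.134000, -0.094200) → end (x,ẋ)=(-0.402281, -0.958739)
phase 2: p=0.1098, T=0.262, ωT=0.769573, cosh=1.311027, sinh=0.847816; start (x,ẋ)=(-0.402281, -0.958739) → end (x,ẋ)=(-0.838280, -2.532163)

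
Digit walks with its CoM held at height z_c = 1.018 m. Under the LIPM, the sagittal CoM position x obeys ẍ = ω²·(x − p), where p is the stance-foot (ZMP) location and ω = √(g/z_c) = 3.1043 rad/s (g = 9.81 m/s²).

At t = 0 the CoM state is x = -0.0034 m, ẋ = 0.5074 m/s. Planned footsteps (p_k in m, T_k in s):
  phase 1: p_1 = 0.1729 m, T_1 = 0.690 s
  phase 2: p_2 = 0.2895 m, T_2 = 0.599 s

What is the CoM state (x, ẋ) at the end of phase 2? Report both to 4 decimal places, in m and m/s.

phase 1: p=0.1729, T=0.690, ωT=2.141967, cosh=4.316798, sinh=4.199374; start (x,ẋ)=(-0.003400, 0.507400) → end (x,ẋ)=(0.098239, -0.107924)
phase 2: p=0.2895, T=0.599, ωT=1.859476, cosh=3.288062, sinh=3.132308; start (x,ẋ)=(0.098239, -0.107924) → end (x,ẋ)=(-0.448275, -2.214610)

x = -0.4483, ẋ = -2.2146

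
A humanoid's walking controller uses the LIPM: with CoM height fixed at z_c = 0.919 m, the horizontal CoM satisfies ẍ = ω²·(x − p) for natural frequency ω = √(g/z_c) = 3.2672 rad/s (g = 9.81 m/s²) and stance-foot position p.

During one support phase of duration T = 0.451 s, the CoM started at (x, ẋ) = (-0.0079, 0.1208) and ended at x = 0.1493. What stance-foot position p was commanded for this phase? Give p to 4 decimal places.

p = -0.0702

ωT = 3.2672·0.451 = 1.473507; cosh(ωT) = 2.296818, sinh(ωT) = 2.067698
x(T) = p + (x₀−p)·cosh(ωT) + (ẋ₀/ω)·sinh(ωT) ⇒ p·(1 − cosh) = x(T) − x₀·cosh − (ẋ₀/ω)·sinh
numerator   = 0.1493 − (-0.0079)·2.296818 − (0.1208/3.2672)·2.067698 = 0.090995
denominator = 1 − 2.296818 = -1.296818
p = 0.090995 / -1.296818 = -0.0702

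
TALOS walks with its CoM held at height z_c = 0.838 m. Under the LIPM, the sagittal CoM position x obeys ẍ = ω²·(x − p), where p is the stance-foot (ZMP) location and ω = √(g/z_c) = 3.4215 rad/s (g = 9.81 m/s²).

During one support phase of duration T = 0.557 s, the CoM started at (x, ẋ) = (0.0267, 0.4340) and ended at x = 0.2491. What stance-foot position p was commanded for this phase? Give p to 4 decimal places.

p = 0.1066

ωT = 3.4215·0.557 = 1.905776; cosh(ωT) = 3.436664, sinh(ωT) = 3.287957
x(T) = p + (x₀−p)·cosh(ωT) + (ẋ₀/ω)·sinh(ωT) ⇒ p·(1 − cosh) = x(T) − x₀·cosh − (ẋ₀/ω)·sinh
numerator   = 0.2491 − (0.0267)·3.436664 − (0.4340/3.4215)·3.287957 = -0.259720
denominator = 1 − 3.436664 = -2.436664
p = -0.259720 / -2.436664 = 0.1066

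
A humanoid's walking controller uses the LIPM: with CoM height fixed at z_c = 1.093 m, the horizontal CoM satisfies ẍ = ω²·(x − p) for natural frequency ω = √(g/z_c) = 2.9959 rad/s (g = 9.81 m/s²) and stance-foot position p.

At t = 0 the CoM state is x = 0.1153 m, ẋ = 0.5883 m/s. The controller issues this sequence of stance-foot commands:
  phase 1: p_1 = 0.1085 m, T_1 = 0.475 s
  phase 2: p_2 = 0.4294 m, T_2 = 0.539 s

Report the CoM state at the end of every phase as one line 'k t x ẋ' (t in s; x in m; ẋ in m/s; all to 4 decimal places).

phase 1: p=0.1085, T=0.475, ωT=1.423052, cosh=2.195373, sinh=1.954395; start (x,ẋ)=(0.115300, 0.588300) → end (x,ẋ)=(0.507210, 1.331353)
phase 2: p=0.4294, T=0.539, ωT=1.614790, cosh=2.612883, sinh=2.413950; start (x,ẋ)=(0.507210, 1.331353) → end (x,ẋ)=(1.705448, 4.041387)

1 0.4750 0.5072 1.3314
2 1.0140 1.7054 4.0414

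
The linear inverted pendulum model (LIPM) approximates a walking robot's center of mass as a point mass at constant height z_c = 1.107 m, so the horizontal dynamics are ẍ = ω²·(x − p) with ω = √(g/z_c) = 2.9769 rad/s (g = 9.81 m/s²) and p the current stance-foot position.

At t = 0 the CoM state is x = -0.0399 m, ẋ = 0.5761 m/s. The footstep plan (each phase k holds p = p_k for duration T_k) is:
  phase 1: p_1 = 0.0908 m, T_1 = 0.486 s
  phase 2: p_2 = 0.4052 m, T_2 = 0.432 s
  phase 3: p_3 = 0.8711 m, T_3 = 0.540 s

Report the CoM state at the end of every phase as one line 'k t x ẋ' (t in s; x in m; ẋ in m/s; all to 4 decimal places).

1 0.4860 0.1861 0.5109
2 0.9180 0.2654 -0.0948
3 1.4580 -0.7772 -4.5646

phase 1: p=0.0908, T=0.486, ωT=1.446773, cosh=2.242355, sinh=2.007026; start (x,ẋ)=(-0.039900, 0.576100) → end (x,ẋ)=(0.186131, 0.510925)
phase 2: p=0.4052, T=0.432, ωT=1.286021, cosh=1.947364, sinh=1.670996; start (x,ẋ)=(0.186131, 0.510925) → end (x,ẋ)=(0.265386, -0.094777)
phase 3: p=0.8711, T=0.540, ωT=1.607526, cosh=2.595416, sinh=2.395033; start (x,ẋ)=(0.265386, -0.094777) → end (x,ẋ)=(-0.777233, -4.564593)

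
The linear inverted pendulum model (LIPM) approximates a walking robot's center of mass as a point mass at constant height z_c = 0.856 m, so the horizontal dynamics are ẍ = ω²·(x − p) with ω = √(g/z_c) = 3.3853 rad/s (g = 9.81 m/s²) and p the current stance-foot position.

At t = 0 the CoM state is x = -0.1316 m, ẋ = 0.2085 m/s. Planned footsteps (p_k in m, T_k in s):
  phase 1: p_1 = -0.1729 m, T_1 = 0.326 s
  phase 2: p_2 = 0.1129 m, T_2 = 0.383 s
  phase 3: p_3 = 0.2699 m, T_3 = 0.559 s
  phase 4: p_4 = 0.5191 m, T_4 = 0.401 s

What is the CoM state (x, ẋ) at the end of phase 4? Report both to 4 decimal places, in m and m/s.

phase 1: p=-0.1729, T=0.326, ωT=1.103608, cosh=1.673348, sinh=1.341676; start (x,ẋ)=(-0.131600, 0.208500) → end (x,ẋ)=(-0.021157, 0.536477)
phase 2: p=0.1129, T=0.383, ωT=1.296570, cosh=1.965100, sinh=1.691632; start (x,ẋ)=(-0.021157, 0.536477) → end (x,ẋ)=(0.117541, 0.286528)
phase 3: p=0.2699, T=0.559, ωT=1.892383, cosh=3.392936, sinh=3.242224; start (x,ẋ)=(0.117541, 0.286528) → end (x,ẋ)=(0.027375, -0.700104)
phase 4: p=0.5191, T=0.401, ωT=1.357505, cosh=2.071894, sinh=1.814592; start (x,ẋ)=(0.027375, -0.700104) → end (x,ẋ)=(-0.874973, -4.471179)

x = -0.8750, ẋ = -4.4712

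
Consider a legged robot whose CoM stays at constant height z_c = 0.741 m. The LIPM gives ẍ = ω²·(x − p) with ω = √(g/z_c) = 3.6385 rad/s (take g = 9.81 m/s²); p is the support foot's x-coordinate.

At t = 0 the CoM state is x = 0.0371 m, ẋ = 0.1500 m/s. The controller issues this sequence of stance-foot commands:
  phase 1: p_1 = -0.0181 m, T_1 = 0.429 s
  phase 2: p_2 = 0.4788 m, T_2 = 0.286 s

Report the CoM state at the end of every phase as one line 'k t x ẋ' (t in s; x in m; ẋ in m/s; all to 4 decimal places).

1 0.4290 0.2130 0.8302
2 0.7150 0.3383 0.1238

phase 1: p=-0.0181, T=0.429, ωT=1.560917, cosh=2.486564, sinh=2.276621; start (x,ẋ)=(0.037100, 0.150000) → end (x,ẋ)=(0.213014, 0.830233)
phase 2: p=0.4788, T=0.286, ωT=1.040611, cosh=1.592092, sinh=1.238854; start (x,ẋ)=(0.213014, 0.830233) → end (x,ẋ)=(0.338325, 0.123758)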